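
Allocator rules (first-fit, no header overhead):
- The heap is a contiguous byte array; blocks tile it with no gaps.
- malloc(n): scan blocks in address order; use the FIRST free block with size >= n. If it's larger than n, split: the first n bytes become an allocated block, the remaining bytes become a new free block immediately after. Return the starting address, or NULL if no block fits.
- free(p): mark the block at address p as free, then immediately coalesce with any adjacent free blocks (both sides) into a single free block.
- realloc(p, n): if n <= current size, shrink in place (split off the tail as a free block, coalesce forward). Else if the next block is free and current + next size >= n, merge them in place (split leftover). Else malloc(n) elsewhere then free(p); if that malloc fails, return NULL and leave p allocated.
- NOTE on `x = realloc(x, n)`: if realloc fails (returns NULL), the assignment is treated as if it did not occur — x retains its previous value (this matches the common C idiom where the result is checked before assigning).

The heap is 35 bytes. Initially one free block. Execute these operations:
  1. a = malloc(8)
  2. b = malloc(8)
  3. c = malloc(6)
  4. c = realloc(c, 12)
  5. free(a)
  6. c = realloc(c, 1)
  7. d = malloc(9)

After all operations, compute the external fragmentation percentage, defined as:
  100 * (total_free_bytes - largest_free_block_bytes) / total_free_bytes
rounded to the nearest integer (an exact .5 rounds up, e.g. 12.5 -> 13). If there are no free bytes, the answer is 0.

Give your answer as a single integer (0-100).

Answer: 47

Derivation:
Op 1: a = malloc(8) -> a = 0; heap: [0-7 ALLOC][8-34 FREE]
Op 2: b = malloc(8) -> b = 8; heap: [0-7 ALLOC][8-15 ALLOC][16-34 FREE]
Op 3: c = malloc(6) -> c = 16; heap: [0-7 ALLOC][8-15 ALLOC][16-21 ALLOC][22-34 FREE]
Op 4: c = realloc(c, 12) -> c = 16; heap: [0-7 ALLOC][8-15 ALLOC][16-27 ALLOC][28-34 FREE]
Op 5: free(a) -> (freed a); heap: [0-7 FREE][8-15 ALLOC][16-27 ALLOC][28-34 FREE]
Op 6: c = realloc(c, 1) -> c = 16; heap: [0-7 FREE][8-15 ALLOC][16-16 ALLOC][17-34 FREE]
Op 7: d = malloc(9) -> d = 17; heap: [0-7 FREE][8-15 ALLOC][16-16 ALLOC][17-25 ALLOC][26-34 FREE]
Free blocks: [8 9] total_free=17 largest=9 -> 100*(17-9)/17 = 800/17 ≈ 47.059 -> rounds to 47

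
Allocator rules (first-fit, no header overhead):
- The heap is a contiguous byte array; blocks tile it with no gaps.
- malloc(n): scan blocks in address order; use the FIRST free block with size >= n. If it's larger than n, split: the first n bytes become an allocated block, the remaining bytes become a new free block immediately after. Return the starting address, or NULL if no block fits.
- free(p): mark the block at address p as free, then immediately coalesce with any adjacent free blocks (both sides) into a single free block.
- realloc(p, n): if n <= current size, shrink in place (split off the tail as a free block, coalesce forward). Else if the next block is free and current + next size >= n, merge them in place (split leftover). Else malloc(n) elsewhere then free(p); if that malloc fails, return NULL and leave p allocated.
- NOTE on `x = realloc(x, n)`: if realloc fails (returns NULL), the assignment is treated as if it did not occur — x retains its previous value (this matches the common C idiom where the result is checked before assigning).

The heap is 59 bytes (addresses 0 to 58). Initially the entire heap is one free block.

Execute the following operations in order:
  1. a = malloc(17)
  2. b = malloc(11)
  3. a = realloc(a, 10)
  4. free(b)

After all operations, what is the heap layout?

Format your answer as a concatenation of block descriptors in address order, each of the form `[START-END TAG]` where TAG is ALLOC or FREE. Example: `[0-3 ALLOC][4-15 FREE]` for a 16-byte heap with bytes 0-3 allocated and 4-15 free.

Op 1: a = malloc(17) -> a = 0; heap: [0-16 ALLOC][17-58 FREE]
Op 2: b = malloc(11) -> b = 17; heap: [0-16 ALLOC][17-27 ALLOC][28-58 FREE]
Op 3: a = realloc(a, 10) -> a = 0; heap: [0-9 ALLOC][10-16 FREE][17-27 ALLOC][28-58 FREE]
Op 4: free(b) -> (freed b); heap: [0-9 ALLOC][10-58 FREE]

Answer: [0-9 ALLOC][10-58 FREE]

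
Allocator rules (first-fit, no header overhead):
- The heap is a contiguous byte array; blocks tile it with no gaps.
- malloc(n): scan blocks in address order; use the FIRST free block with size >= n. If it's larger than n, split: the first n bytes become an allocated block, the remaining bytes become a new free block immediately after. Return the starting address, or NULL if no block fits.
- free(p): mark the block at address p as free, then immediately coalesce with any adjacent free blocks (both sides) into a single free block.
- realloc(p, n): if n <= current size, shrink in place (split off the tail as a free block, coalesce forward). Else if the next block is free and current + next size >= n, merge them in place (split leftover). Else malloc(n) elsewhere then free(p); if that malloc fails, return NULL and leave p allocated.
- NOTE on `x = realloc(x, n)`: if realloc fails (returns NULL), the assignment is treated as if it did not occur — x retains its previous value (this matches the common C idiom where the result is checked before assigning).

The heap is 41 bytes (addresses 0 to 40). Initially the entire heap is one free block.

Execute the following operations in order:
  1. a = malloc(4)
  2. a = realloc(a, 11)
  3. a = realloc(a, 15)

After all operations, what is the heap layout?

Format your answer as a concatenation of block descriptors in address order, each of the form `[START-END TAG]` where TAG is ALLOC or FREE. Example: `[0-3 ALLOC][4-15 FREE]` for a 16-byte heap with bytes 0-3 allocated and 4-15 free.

Op 1: a = malloc(4) -> a = 0; heap: [0-3 ALLOC][4-40 FREE]
Op 2: a = realloc(a, 11) -> a = 0; heap: [0-10 ALLOC][11-40 FREE]
Op 3: a = realloc(a, 15) -> a = 0; heap: [0-14 ALLOC][15-40 FREE]

Answer: [0-14 ALLOC][15-40 FREE]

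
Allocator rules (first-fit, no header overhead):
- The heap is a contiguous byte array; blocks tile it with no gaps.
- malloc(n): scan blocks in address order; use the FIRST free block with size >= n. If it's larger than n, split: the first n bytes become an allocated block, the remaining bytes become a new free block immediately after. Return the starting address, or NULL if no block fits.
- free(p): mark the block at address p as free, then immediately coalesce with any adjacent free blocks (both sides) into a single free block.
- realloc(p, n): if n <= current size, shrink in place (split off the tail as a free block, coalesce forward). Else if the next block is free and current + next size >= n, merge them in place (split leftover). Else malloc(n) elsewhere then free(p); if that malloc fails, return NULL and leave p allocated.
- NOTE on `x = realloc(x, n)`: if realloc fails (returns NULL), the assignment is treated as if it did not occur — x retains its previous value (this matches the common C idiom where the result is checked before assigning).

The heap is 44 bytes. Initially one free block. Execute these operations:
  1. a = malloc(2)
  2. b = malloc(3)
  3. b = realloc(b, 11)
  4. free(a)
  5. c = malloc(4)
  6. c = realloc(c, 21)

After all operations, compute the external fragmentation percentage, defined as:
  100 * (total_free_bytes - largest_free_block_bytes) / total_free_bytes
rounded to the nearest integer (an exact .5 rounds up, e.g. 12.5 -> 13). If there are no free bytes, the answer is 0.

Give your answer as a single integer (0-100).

Answer: 17

Derivation:
Op 1: a = malloc(2) -> a = 0; heap: [0-1 ALLOC][2-43 FREE]
Op 2: b = malloc(3) -> b = 2; heap: [0-1 ALLOC][2-4 ALLOC][5-43 FREE]
Op 3: b = realloc(b, 11) -> b = 2; heap: [0-1 ALLOC][2-12 ALLOC][13-43 FREE]
Op 4: free(a) -> (freed a); heap: [0-1 FREE][2-12 ALLOC][13-43 FREE]
Op 5: c = malloc(4) -> c = 13; heap: [0-1 FREE][2-12 ALLOC][13-16 ALLOC][17-43 FREE]
Op 6: c = realloc(c, 21) -> c = 13; heap: [0-1 FREE][2-12 ALLOC][13-33 ALLOC][34-43 FREE]
Free blocks: [2 10] total_free=12 largest=10 -> 100*(12-10)/12 = 200/12 ≈ 16.667 -> rounds to 17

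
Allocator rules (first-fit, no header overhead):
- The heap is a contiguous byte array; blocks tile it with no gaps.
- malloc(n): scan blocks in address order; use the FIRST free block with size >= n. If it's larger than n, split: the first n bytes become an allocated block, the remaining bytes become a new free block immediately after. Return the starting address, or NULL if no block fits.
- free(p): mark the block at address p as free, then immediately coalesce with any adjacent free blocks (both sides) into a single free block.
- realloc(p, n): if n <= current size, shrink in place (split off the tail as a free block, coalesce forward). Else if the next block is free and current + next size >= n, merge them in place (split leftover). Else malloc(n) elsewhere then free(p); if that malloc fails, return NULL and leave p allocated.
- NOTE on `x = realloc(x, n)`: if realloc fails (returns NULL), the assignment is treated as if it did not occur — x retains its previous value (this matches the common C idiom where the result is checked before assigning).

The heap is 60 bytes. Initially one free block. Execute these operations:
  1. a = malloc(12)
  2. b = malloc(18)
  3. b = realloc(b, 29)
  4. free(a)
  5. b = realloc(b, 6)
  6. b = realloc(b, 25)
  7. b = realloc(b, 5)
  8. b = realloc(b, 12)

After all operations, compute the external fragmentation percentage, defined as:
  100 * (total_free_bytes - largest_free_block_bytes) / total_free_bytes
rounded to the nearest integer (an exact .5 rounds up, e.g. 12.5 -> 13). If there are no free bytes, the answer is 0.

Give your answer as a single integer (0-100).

Op 1: a = malloc(12) -> a = 0; heap: [0-11 ALLOC][12-59 FREE]
Op 2: b = malloc(18) -> b = 12; heap: [0-11 ALLOC][12-29 ALLOC][30-59 FREE]
Op 3: b = realloc(b, 29) -> b = 12; heap: [0-11 ALLOC][12-40 ALLOC][41-59 FREE]
Op 4: free(a) -> (freed a); heap: [0-11 FREE][12-40 ALLOC][41-59 FREE]
Op 5: b = realloc(b, 6) -> b = 12; heap: [0-11 FREE][12-17 ALLOC][18-59 FREE]
Op 6: b = realloc(b, 25) -> b = 12; heap: [0-11 FREE][12-36 ALLOC][37-59 FREE]
Op 7: b = realloc(b, 5) -> b = 12; heap: [0-11 FREE][12-16 ALLOC][17-59 FREE]
Op 8: b = realloc(b, 12) -> b = 12; heap: [0-11 FREE][12-23 ALLOC][24-59 FREE]
Free blocks: [12 36] total_free=48 largest=36 -> 100*(48-36)/48 = 1200/48 = 25

Answer: 25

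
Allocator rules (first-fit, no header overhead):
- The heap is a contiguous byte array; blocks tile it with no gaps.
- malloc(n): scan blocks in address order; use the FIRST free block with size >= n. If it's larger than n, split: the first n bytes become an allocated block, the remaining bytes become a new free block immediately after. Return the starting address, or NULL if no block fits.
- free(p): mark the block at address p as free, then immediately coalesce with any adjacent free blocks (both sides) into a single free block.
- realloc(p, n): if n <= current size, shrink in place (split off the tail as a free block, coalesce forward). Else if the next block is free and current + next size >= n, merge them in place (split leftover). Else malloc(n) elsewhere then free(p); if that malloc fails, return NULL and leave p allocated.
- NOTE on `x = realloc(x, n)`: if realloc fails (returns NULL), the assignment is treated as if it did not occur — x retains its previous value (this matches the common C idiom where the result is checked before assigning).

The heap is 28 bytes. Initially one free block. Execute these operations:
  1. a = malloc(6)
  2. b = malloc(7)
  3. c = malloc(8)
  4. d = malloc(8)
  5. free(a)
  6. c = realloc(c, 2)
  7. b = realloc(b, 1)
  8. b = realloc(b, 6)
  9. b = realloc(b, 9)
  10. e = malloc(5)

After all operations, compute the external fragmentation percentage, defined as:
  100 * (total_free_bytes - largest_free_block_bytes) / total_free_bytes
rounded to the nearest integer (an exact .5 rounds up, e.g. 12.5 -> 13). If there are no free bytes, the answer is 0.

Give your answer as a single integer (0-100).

Op 1: a = malloc(6) -> a = 0; heap: [0-5 ALLOC][6-27 FREE]
Op 2: b = malloc(7) -> b = 6; heap: [0-5 ALLOC][6-12 ALLOC][13-27 FREE]
Op 3: c = malloc(8) -> c = 13; heap: [0-5 ALLOC][6-12 ALLOC][13-20 ALLOC][21-27 FREE]
Op 4: d = malloc(8) -> d = NULL; heap: [0-5 ALLOC][6-12 ALLOC][13-20 ALLOC][21-27 FREE]
Op 5: free(a) -> (freed a); heap: [0-5 FREE][6-12 ALLOC][13-20 ALLOC][21-27 FREE]
Op 6: c = realloc(c, 2) -> c = 13; heap: [0-5 FREE][6-12 ALLOC][13-14 ALLOC][15-27 FREE]
Op 7: b = realloc(b, 1) -> b = 6; heap: [0-5 FREE][6-6 ALLOC][7-12 FREE][13-14 ALLOC][15-27 FREE]
Op 8: b = realloc(b, 6) -> b = 6; heap: [0-5 FREE][6-11 ALLOC][12-12 FREE][13-14 ALLOC][15-27 FREE]
Op 9: b = realloc(b, 9) -> b = 15; heap: [0-12 FREE][13-14 ALLOC][15-23 ALLOC][24-27 FREE]
Op 10: e = malloc(5) -> e = 0; heap: [0-4 ALLOC][5-12 FREE][13-14 ALLOC][15-23 ALLOC][24-27 FREE]
Free blocks: [8 4] total_free=12 largest=8 -> 100*(12-8)/12 = 400/12 ≈ 33.333 -> rounds to 33

Answer: 33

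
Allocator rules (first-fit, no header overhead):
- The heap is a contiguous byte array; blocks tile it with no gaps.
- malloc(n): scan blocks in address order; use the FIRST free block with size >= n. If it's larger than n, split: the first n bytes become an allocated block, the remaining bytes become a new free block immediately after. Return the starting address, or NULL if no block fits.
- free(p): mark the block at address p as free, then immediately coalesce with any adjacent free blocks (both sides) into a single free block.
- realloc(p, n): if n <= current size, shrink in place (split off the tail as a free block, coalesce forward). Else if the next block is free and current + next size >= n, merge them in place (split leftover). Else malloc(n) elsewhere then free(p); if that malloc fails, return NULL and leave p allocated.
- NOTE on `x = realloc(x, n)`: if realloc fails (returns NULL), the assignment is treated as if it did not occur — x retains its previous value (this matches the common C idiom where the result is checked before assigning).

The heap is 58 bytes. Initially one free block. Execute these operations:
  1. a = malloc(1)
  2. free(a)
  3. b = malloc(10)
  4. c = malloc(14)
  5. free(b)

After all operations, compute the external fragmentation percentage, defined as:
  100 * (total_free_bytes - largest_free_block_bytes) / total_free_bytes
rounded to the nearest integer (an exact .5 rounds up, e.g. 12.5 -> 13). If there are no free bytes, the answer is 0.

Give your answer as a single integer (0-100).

Op 1: a = malloc(1) -> a = 0; heap: [0-0 ALLOC][1-57 FREE]
Op 2: free(a) -> (freed a); heap: [0-57 FREE]
Op 3: b = malloc(10) -> b = 0; heap: [0-9 ALLOC][10-57 FREE]
Op 4: c = malloc(14) -> c = 10; heap: [0-9 ALLOC][10-23 ALLOC][24-57 FREE]
Op 5: free(b) -> (freed b); heap: [0-9 FREE][10-23 ALLOC][24-57 FREE]
Free blocks: [10 34] total_free=44 largest=34 -> 100*(44-34)/44 = 1000/44 ≈ 22.727 -> rounds to 23

Answer: 23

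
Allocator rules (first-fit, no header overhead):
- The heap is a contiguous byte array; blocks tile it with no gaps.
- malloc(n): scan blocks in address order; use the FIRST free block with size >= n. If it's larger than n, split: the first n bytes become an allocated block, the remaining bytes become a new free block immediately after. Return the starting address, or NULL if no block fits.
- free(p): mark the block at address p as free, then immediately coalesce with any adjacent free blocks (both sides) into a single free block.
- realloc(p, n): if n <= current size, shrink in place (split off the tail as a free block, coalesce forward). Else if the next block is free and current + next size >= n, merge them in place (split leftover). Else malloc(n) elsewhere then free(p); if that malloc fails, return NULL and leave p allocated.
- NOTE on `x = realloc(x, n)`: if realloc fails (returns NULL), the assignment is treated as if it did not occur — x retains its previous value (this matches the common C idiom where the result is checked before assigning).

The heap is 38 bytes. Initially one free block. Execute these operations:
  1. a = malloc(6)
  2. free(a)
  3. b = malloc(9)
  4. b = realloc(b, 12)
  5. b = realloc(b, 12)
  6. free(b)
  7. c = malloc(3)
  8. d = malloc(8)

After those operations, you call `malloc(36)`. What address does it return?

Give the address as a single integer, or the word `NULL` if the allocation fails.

Answer: NULL

Derivation:
Op 1: a = malloc(6) -> a = 0; heap: [0-5 ALLOC][6-37 FREE]
Op 2: free(a) -> (freed a); heap: [0-37 FREE]
Op 3: b = malloc(9) -> b = 0; heap: [0-8 ALLOC][9-37 FREE]
Op 4: b = realloc(b, 12) -> b = 0; heap: [0-11 ALLOC][12-37 FREE]
Op 5: b = realloc(b, 12) -> b = 0; heap: [0-11 ALLOC][12-37 FREE]
Op 6: free(b) -> (freed b); heap: [0-37 FREE]
Op 7: c = malloc(3) -> c = 0; heap: [0-2 ALLOC][3-37 FREE]
Op 8: d = malloc(8) -> d = 3; heap: [0-2 ALLOC][3-10 ALLOC][11-37 FREE]
malloc(36): first-fit scan over [0-2 ALLOC][3-10 ALLOC][11-37 FREE] -> NULL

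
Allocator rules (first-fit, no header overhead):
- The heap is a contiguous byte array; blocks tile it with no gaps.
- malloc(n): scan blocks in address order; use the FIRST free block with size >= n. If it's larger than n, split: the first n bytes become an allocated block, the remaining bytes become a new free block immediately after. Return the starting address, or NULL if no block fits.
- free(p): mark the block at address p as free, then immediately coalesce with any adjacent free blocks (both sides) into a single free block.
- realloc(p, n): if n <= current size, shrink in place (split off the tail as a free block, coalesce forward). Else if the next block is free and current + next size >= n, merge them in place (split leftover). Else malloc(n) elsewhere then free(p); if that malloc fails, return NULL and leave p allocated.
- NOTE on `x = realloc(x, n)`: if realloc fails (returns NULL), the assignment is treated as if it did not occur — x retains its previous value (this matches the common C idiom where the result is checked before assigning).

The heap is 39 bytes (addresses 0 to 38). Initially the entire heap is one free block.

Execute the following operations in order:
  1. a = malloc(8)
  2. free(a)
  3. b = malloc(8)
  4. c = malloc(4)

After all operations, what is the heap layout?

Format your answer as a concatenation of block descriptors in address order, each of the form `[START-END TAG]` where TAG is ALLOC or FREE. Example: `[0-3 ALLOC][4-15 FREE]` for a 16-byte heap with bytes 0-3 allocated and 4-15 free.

Op 1: a = malloc(8) -> a = 0; heap: [0-7 ALLOC][8-38 FREE]
Op 2: free(a) -> (freed a); heap: [0-38 FREE]
Op 3: b = malloc(8) -> b = 0; heap: [0-7 ALLOC][8-38 FREE]
Op 4: c = malloc(4) -> c = 8; heap: [0-7 ALLOC][8-11 ALLOC][12-38 FREE]

Answer: [0-7 ALLOC][8-11 ALLOC][12-38 FREE]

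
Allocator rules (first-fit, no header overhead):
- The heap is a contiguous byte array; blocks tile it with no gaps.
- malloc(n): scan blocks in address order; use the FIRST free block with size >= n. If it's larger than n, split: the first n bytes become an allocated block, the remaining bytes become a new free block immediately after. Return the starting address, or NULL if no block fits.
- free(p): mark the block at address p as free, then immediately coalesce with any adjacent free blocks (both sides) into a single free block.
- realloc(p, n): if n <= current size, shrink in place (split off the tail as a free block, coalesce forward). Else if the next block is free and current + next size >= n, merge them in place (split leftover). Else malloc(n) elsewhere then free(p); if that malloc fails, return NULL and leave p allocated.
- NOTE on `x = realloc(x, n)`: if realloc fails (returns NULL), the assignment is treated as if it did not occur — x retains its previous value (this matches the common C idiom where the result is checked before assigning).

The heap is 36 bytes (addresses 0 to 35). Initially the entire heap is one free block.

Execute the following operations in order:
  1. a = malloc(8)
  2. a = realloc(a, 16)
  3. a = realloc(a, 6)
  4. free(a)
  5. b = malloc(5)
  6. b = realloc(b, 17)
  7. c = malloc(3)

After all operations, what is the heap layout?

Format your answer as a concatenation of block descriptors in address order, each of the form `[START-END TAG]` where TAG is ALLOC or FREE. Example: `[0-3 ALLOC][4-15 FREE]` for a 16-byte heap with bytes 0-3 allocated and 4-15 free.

Answer: [0-16 ALLOC][17-19 ALLOC][20-35 FREE]

Derivation:
Op 1: a = malloc(8) -> a = 0; heap: [0-7 ALLOC][8-35 FREE]
Op 2: a = realloc(a, 16) -> a = 0; heap: [0-15 ALLOC][16-35 FREE]
Op 3: a = realloc(a, 6) -> a = 0; heap: [0-5 ALLOC][6-35 FREE]
Op 4: free(a) -> (freed a); heap: [0-35 FREE]
Op 5: b = malloc(5) -> b = 0; heap: [0-4 ALLOC][5-35 FREE]
Op 6: b = realloc(b, 17) -> b = 0; heap: [0-16 ALLOC][17-35 FREE]
Op 7: c = malloc(3) -> c = 17; heap: [0-16 ALLOC][17-19 ALLOC][20-35 FREE]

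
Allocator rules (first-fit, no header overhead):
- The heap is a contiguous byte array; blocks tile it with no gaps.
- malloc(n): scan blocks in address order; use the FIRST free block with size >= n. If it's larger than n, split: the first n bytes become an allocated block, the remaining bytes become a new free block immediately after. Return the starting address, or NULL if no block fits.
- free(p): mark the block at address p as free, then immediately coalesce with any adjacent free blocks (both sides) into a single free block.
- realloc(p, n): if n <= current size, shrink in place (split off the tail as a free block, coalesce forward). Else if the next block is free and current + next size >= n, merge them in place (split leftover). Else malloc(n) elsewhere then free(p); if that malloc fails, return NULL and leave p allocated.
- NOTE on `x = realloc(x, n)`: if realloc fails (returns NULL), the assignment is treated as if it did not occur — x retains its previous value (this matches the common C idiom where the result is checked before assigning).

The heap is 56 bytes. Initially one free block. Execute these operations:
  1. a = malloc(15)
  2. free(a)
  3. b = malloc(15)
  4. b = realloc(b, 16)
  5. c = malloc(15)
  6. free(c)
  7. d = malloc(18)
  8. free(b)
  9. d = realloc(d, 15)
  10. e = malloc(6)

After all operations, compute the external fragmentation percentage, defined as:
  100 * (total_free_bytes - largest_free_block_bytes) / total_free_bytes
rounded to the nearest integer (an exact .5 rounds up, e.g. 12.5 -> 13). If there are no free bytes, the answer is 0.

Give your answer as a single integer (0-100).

Op 1: a = malloc(15) -> a = 0; heap: [0-14 ALLOC][15-55 FREE]
Op 2: free(a) -> (freed a); heap: [0-55 FREE]
Op 3: b = malloc(15) -> b = 0; heap: [0-14 ALLOC][15-55 FREE]
Op 4: b = realloc(b, 16) -> b = 0; heap: [0-15 ALLOC][16-55 FREE]
Op 5: c = malloc(15) -> c = 16; heap: [0-15 ALLOC][16-30 ALLOC][31-55 FREE]
Op 6: free(c) -> (freed c); heap: [0-15 ALLOC][16-55 FREE]
Op 7: d = malloc(18) -> d = 16; heap: [0-15 ALLOC][16-33 ALLOC][34-55 FREE]
Op 8: free(b) -> (freed b); heap: [0-15 FREE][16-33 ALLOC][34-55 FREE]
Op 9: d = realloc(d, 15) -> d = 16; heap: [0-15 FREE][16-30 ALLOC][31-55 FREE]
Op 10: e = malloc(6) -> e = 0; heap: [0-5 ALLOC][6-15 FREE][16-30 ALLOC][31-55 FREE]
Free blocks: [10 25] total_free=35 largest=25 -> 100*(35-25)/35 = 1000/35 ≈ 28.571 -> rounds to 29

Answer: 29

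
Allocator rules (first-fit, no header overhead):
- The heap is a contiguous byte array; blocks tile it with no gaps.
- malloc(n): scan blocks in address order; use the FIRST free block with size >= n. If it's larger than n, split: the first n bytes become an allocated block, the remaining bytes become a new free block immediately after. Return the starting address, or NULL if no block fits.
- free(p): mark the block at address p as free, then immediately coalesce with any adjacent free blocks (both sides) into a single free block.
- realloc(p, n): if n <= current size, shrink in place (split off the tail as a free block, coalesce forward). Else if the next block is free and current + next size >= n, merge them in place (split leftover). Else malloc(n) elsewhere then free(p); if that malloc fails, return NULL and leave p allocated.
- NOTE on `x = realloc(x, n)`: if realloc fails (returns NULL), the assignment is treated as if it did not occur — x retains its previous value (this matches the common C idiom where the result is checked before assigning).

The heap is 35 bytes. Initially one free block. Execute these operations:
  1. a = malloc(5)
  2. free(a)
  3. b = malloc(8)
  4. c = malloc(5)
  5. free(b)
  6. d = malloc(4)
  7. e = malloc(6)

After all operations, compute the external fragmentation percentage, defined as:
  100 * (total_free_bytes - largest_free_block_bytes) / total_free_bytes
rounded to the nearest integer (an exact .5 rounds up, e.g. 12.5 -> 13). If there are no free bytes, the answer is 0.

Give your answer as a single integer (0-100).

Answer: 20

Derivation:
Op 1: a = malloc(5) -> a = 0; heap: [0-4 ALLOC][5-34 FREE]
Op 2: free(a) -> (freed a); heap: [0-34 FREE]
Op 3: b = malloc(8) -> b = 0; heap: [0-7 ALLOC][8-34 FREE]
Op 4: c = malloc(5) -> c = 8; heap: [0-7 ALLOC][8-12 ALLOC][13-34 FREE]
Op 5: free(b) -> (freed b); heap: [0-7 FREE][8-12 ALLOC][13-34 FREE]
Op 6: d = malloc(4) -> d = 0; heap: [0-3 ALLOC][4-7 FREE][8-12 ALLOC][13-34 FREE]
Op 7: e = malloc(6) -> e = 13; heap: [0-3 ALLOC][4-7 FREE][8-12 ALLOC][13-18 ALLOC][19-34 FREE]
Free blocks: [4 16] total_free=20 largest=16 -> 100*(20-16)/20 = 400/20 = 20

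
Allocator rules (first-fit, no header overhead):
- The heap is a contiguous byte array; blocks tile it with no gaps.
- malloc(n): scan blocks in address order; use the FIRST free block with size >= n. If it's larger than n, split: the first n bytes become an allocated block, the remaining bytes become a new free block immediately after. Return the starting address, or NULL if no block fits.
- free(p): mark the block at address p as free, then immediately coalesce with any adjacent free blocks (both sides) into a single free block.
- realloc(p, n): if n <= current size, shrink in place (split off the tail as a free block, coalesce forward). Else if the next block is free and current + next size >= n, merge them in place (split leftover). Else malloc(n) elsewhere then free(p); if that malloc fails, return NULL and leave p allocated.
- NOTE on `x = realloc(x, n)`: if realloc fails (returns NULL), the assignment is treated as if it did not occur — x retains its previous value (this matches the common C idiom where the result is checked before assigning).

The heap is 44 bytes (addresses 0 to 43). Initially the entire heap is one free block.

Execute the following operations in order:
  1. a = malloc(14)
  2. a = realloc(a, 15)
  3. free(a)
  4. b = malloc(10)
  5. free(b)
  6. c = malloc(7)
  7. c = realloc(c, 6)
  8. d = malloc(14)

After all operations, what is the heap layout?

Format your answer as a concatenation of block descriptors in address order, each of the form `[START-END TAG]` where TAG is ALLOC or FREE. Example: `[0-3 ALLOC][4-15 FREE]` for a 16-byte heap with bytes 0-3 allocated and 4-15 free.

Answer: [0-5 ALLOC][6-19 ALLOC][20-43 FREE]

Derivation:
Op 1: a = malloc(14) -> a = 0; heap: [0-13 ALLOC][14-43 FREE]
Op 2: a = realloc(a, 15) -> a = 0; heap: [0-14 ALLOC][15-43 FREE]
Op 3: free(a) -> (freed a); heap: [0-43 FREE]
Op 4: b = malloc(10) -> b = 0; heap: [0-9 ALLOC][10-43 FREE]
Op 5: free(b) -> (freed b); heap: [0-43 FREE]
Op 6: c = malloc(7) -> c = 0; heap: [0-6 ALLOC][7-43 FREE]
Op 7: c = realloc(c, 6) -> c = 0; heap: [0-5 ALLOC][6-43 FREE]
Op 8: d = malloc(14) -> d = 6; heap: [0-5 ALLOC][6-19 ALLOC][20-43 FREE]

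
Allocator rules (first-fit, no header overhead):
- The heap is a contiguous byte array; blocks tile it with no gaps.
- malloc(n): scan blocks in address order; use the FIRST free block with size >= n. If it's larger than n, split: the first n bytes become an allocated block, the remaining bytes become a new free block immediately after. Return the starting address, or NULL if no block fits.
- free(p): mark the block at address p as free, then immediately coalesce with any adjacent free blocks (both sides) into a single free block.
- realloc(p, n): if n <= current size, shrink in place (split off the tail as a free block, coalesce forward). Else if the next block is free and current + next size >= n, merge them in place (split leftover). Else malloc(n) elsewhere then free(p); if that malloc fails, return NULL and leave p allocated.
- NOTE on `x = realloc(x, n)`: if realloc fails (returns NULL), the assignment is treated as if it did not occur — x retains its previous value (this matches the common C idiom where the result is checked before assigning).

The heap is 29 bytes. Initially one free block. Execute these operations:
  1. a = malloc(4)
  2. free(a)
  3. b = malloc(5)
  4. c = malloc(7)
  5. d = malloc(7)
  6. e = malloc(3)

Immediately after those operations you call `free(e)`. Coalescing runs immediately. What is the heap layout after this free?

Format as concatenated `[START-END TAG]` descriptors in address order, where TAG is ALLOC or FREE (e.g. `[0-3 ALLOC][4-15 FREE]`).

Answer: [0-4 ALLOC][5-11 ALLOC][12-18 ALLOC][19-28 FREE]

Derivation:
Op 1: a = malloc(4) -> a = 0; heap: [0-3 ALLOC][4-28 FREE]
Op 2: free(a) -> (freed a); heap: [0-28 FREE]
Op 3: b = malloc(5) -> b = 0; heap: [0-4 ALLOC][5-28 FREE]
Op 4: c = malloc(7) -> c = 5; heap: [0-4 ALLOC][5-11 ALLOC][12-28 FREE]
Op 5: d = malloc(7) -> d = 12; heap: [0-4 ALLOC][5-11 ALLOC][12-18 ALLOC][19-28 FREE]
Op 6: e = malloc(3) -> e = 19; heap: [0-4 ALLOC][5-11 ALLOC][12-18 ALLOC][19-21 ALLOC][22-28 FREE]
free(e): e = 19 -> block [19-21 ALLOC]; mark free, coalesce with adjacent free neighbors -> [0-4 ALLOC][5-11 ALLOC][12-18 ALLOC][19-28 FREE]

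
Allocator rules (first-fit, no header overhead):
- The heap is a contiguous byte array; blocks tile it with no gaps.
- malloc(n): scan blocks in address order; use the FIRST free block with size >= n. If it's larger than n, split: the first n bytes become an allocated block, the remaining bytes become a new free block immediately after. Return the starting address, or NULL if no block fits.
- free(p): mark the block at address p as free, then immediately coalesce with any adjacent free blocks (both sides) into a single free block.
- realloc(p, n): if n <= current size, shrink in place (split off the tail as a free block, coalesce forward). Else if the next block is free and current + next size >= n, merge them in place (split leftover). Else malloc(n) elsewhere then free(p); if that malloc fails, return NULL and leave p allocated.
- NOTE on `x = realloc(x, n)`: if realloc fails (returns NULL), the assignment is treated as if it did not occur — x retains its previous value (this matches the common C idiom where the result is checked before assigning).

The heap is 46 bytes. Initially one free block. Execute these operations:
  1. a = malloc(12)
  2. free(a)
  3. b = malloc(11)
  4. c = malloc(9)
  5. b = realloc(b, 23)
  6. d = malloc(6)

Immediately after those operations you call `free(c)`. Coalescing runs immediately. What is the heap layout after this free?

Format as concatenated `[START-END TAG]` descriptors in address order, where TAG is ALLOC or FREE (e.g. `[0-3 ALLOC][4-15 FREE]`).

Op 1: a = malloc(12) -> a = 0; heap: [0-11 ALLOC][12-45 FREE]
Op 2: free(a) -> (freed a); heap: [0-45 FREE]
Op 3: b = malloc(11) -> b = 0; heap: [0-10 ALLOC][11-45 FREE]
Op 4: c = malloc(9) -> c = 11; heap: [0-10 ALLOC][11-19 ALLOC][20-45 FREE]
Op 5: b = realloc(b, 23) -> b = 20; heap: [0-10 FREE][11-19 ALLOC][20-42 ALLOC][43-45 FREE]
Op 6: d = malloc(6) -> d = 0; heap: [0-5 ALLOC][6-10 FREE][11-19 ALLOC][20-42 ALLOC][43-45 FREE]
free(c): c = 11 -> block [11-19 ALLOC]; mark free, coalesce with adjacent free neighbors -> [0-5 ALLOC][6-19 FREE][20-42 ALLOC][43-45 FREE]

Answer: [0-5 ALLOC][6-19 FREE][20-42 ALLOC][43-45 FREE]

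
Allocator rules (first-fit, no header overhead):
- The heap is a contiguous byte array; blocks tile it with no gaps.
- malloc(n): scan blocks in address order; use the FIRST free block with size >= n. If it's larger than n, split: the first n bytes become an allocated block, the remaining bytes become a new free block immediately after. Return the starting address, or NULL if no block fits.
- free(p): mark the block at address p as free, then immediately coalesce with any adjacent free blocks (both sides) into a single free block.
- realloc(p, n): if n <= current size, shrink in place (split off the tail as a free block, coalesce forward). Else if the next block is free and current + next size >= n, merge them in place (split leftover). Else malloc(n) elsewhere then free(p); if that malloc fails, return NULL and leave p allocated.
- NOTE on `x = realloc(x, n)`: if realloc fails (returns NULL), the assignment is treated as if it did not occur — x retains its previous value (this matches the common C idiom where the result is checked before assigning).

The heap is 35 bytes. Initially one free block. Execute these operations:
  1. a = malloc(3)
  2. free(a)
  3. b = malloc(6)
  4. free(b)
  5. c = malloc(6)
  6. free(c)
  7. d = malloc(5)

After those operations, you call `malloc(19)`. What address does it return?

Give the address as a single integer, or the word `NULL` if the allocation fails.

Op 1: a = malloc(3) -> a = 0; heap: [0-2 ALLOC][3-34 FREE]
Op 2: free(a) -> (freed a); heap: [0-34 FREE]
Op 3: b = malloc(6) -> b = 0; heap: [0-5 ALLOC][6-34 FREE]
Op 4: free(b) -> (freed b); heap: [0-34 FREE]
Op 5: c = malloc(6) -> c = 0; heap: [0-5 ALLOC][6-34 FREE]
Op 6: free(c) -> (freed c); heap: [0-34 FREE]
Op 7: d = malloc(5) -> d = 0; heap: [0-4 ALLOC][5-34 FREE]
malloc(19): first-fit scan over [0-4 ALLOC][5-34 FREE] -> 5

Answer: 5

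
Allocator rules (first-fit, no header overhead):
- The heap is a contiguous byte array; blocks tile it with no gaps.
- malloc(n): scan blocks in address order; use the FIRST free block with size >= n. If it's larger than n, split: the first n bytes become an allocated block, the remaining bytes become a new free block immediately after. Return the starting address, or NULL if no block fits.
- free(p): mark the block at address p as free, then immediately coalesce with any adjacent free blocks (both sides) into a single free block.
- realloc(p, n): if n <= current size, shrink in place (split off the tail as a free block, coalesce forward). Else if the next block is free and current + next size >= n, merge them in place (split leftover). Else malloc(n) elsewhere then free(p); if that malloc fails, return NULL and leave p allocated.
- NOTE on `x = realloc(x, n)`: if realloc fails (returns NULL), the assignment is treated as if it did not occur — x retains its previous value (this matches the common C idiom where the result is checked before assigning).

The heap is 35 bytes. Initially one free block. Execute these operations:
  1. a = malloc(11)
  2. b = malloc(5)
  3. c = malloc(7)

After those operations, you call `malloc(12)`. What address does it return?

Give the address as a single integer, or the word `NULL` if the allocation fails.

Answer: 23

Derivation:
Op 1: a = malloc(11) -> a = 0; heap: [0-10 ALLOC][11-34 FREE]
Op 2: b = malloc(5) -> b = 11; heap: [0-10 ALLOC][11-15 ALLOC][16-34 FREE]
Op 3: c = malloc(7) -> c = 16; heap: [0-10 ALLOC][11-15 ALLOC][16-22 ALLOC][23-34 FREE]
malloc(12): first-fit scan over [0-10 ALLOC][11-15 ALLOC][16-22 ALLOC][23-34 FREE] -> 23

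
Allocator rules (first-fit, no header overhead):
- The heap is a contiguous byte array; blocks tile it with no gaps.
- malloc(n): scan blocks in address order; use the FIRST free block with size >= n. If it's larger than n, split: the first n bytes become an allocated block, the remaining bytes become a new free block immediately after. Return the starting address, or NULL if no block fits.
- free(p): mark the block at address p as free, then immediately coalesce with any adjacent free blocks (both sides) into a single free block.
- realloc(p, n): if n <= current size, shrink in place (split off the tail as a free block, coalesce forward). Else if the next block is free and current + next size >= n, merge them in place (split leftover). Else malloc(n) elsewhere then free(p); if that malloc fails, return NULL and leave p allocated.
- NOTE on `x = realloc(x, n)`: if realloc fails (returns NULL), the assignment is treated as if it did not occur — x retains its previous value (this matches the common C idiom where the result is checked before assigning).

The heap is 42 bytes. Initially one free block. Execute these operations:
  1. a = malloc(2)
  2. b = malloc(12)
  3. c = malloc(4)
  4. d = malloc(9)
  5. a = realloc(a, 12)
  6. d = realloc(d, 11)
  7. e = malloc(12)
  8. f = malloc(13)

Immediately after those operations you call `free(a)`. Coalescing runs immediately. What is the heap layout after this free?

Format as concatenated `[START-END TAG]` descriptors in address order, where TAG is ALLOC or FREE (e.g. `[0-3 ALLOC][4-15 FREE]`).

Answer: [0-1 FREE][2-13 ALLOC][14-17 ALLOC][18-26 ALLOC][27-41 FREE]

Derivation:
Op 1: a = malloc(2) -> a = 0; heap: [0-1 ALLOC][2-41 FREE]
Op 2: b = malloc(12) -> b = 2; heap: [0-1 ALLOC][2-13 ALLOC][14-41 FREE]
Op 3: c = malloc(4) -> c = 14; heap: [0-1 ALLOC][2-13 ALLOC][14-17 ALLOC][18-41 FREE]
Op 4: d = malloc(9) -> d = 18; heap: [0-1 ALLOC][2-13 ALLOC][14-17 ALLOC][18-26 ALLOC][27-41 FREE]
Op 5: a = realloc(a, 12) -> a = 27; heap: [0-1 FREE][2-13 ALLOC][14-17 ALLOC][18-26 ALLOC][27-38 ALLOC][39-41 FREE]
Op 6: d = realloc(d, 11) -> NULL (d unchanged); heap: [0-1 FREE][2-13 ALLOC][14-17 ALLOC][18-26 ALLOC][27-38 ALLOC][39-41 FREE]
Op 7: e = malloc(12) -> e = NULL; heap: [0-1 FREE][2-13 ALLOC][14-17 ALLOC][18-26 ALLOC][27-38 ALLOC][39-41 FREE]
Op 8: f = malloc(13) -> f = NULL; heap: [0-1 FREE][2-13 ALLOC][14-17 ALLOC][18-26 ALLOC][27-38 ALLOC][39-41 FREE]
free(a): a = 27 -> block [27-38 ALLOC]; mark free, coalesce with adjacent free neighbors -> [0-1 FREE][2-13 ALLOC][14-17 ALLOC][18-26 ALLOC][27-41 FREE]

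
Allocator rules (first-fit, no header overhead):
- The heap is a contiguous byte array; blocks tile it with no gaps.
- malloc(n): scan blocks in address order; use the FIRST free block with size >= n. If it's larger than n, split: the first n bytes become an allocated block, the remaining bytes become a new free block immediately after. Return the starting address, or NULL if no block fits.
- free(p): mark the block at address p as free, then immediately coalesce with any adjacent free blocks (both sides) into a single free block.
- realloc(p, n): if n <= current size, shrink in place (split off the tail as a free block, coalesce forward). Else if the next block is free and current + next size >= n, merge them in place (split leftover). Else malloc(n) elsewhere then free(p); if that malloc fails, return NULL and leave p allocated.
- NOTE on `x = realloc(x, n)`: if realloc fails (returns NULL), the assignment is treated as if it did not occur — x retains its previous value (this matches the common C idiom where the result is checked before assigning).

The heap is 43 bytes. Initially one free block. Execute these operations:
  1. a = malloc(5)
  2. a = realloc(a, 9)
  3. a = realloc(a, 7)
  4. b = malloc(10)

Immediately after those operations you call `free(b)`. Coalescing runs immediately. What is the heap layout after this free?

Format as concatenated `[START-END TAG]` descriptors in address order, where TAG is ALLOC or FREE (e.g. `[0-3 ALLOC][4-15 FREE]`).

Op 1: a = malloc(5) -> a = 0; heap: [0-4 ALLOC][5-42 FREE]
Op 2: a = realloc(a, 9) -> a = 0; heap: [0-8 ALLOC][9-42 FREE]
Op 3: a = realloc(a, 7) -> a = 0; heap: [0-6 ALLOC][7-42 FREE]
Op 4: b = malloc(10) -> b = 7; heap: [0-6 ALLOC][7-16 ALLOC][17-42 FREE]
free(b): b = 7 -> block [7-16 ALLOC]; mark free, coalesce with adjacent free neighbors -> [0-6 ALLOC][7-42 FREE]

Answer: [0-6 ALLOC][7-42 FREE]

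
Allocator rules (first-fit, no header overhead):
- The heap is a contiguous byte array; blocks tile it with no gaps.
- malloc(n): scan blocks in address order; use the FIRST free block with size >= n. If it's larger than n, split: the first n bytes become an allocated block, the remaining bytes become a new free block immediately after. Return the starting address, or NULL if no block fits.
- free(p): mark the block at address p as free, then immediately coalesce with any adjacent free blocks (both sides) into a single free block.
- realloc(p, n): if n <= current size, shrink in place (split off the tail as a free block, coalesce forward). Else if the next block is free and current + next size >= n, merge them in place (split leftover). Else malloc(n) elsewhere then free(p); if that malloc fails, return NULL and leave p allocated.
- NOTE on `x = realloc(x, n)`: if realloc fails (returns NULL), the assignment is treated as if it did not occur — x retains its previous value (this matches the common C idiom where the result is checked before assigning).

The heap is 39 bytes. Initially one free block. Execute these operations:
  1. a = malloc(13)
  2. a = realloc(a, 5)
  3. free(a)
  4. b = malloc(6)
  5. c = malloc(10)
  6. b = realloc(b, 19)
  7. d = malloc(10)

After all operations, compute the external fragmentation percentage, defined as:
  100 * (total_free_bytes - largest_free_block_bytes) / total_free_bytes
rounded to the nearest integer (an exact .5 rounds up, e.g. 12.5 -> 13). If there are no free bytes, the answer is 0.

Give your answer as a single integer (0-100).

Answer: 40

Derivation:
Op 1: a = malloc(13) -> a = 0; heap: [0-12 ALLOC][13-38 FREE]
Op 2: a = realloc(a, 5) -> a = 0; heap: [0-4 ALLOC][5-38 FREE]
Op 3: free(a) -> (freed a); heap: [0-38 FREE]
Op 4: b = malloc(6) -> b = 0; heap: [0-5 ALLOC][6-38 FREE]
Op 5: c = malloc(10) -> c = 6; heap: [0-5 ALLOC][6-15 ALLOC][16-38 FREE]
Op 6: b = realloc(b, 19) -> b = 16; heap: [0-5 FREE][6-15 ALLOC][16-34 ALLOC][35-38 FREE]
Op 7: d = malloc(10) -> d = NULL; heap: [0-5 FREE][6-15 ALLOC][16-34 ALLOC][35-38 FREE]
Free blocks: [6 4] total_free=10 largest=6 -> 100*(10-6)/10 = 400/10 = 40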